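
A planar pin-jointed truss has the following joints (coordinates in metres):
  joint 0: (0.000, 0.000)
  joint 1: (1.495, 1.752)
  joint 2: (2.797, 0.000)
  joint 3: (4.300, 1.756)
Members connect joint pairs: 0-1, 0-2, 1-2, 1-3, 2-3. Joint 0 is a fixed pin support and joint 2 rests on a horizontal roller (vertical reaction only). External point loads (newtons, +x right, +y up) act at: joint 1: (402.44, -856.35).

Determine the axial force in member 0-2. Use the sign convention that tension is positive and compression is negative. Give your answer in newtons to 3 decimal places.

N=4 nodes, M=5 members, R=3 reactions → 2N=8, M+R=8
member 0 (0-1): L=2.3032, (cx,cy)=(0.6491,0.7607)
member 1 (0-2): L=2.7970, (cx,cy)=(1.0000,0.0000)
member 2 (1-2): L=2.1828, (cx,cy)=(0.5965,-0.8026)
member 3 (1-3): L=2.8050, (cx,cy)=(1.0000,0.0014)
member 4 (2-3): L=2.3114, (cx,cy)=(0.6503,0.7597)
solve A·x = −loads:
  F[0-1] = -192.6492 N (compression)
  F[0-2] = +527.4904 N (tension)
  F[1-2] = -884.3449 N (compression)
  F[1-3] = -0.0000 N (compression)
  F[2-3] = +0.0000 N (tension)
  Rx@0 = -402.4400 N
  Ry@0 = +146.5473 N
  Ry@2 = +709.8027 N

527.490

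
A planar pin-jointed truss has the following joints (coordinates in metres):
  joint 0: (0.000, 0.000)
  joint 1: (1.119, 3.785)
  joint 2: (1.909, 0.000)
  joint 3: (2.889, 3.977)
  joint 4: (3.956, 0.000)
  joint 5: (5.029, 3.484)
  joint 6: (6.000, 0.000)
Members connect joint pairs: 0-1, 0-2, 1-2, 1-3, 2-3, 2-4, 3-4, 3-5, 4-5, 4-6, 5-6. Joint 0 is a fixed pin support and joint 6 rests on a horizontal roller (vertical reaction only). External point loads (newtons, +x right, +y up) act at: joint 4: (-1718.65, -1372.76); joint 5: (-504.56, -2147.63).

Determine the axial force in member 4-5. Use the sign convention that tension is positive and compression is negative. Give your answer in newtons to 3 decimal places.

N=7 nodes, M=11 members, R=3 reactions → 2N=14, M+R=14
member 0 (0-1): L=3.9469, (cx,cy)=(0.2835,0.9590)
member 1 (0-2): L=1.9090, (cx,cy)=(1.0000,0.0000)
member 2 (1-2): L=3.8666, (cx,cy)=(0.2043,-0.9789)
member 3 (1-3): L=1.7804, (cx,cy)=(0.9942,0.1078)
member 4 (2-3): L=4.0960, (cx,cy)=(0.2393,0.9710)
member 5 (2-4): L=2.0470, (cx,cy)=(1.0000,0.0000)
member 6 (3-4): L=4.1176, (cx,cy)=(0.2591,-0.9658)
member 7 (3-5): L=2.1961, (cx,cy)=(0.9745,-0.2245)
member 8 (4-5): L=3.6455, (cx,cy)=(0.2943,0.9557)
member 9 (4-6): L=2.0440, (cx,cy)=(1.0000,0.0000)
member 10 (5-6): L=3.6168, (cx,cy)=(0.2685,-0.9633)
solve A·x = −loads:
  F[0-1] = -1155.6084 N (compression)
  F[0-2] = -1895.5831 N (compression)
  F[1-2] = +1071.5092 N (tension)
  F[1-3] = -549.7592 N (compression)
  F[2-3] = -1080.2819 N (compression)
  F[2-4] = -1418.1888 N (compression)
  F[3-4] = +1427.6376 N (tension)
  F[3-5] = -1205.7387 N (compression)
  F[4-5] = -6.3969 N (compression)
  F[4-6] = +672.2857 N (tension)
  F[5-6] = -2504.1292 N (compression)
  Rx@0 = +2223.2100 N
  Ry@0 = +1108.1929 N
  Ry@6 = +2412.1971 N

-6.397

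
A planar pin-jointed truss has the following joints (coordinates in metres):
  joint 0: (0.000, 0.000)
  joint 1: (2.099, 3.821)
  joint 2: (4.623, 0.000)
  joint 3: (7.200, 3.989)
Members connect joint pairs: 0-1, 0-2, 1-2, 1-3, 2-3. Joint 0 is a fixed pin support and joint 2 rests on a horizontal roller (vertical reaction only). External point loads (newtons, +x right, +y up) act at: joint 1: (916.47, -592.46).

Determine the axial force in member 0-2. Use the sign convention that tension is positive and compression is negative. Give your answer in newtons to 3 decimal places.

678.050

N=4 nodes, M=5 members, R=3 reactions → 2N=8, M+R=8
member 0 (0-1): L=4.3596, (cx,cy)=(0.4815,0.8765)
member 1 (0-2): L=4.6230, (cx,cy)=(1.0000,0.0000)
member 2 (1-2): L=4.5794, (cx,cy)=(0.5512,-0.8344)
member 3 (1-3): L=5.1038, (cx,cy)=(0.9995,0.0329)
member 4 (2-3): L=4.7490, (cx,cy)=(0.5426,0.8400)
solve A·x = −loads:
  F[0-1] = +495.1921 N (tension)
  F[0-2] = +678.0500 N (tension)
  F[1-2] = -1230.2064 N (compression)
  F[1-3] = +0.0000 N (tension)
  F[2-3] = -0.0000 N (compression)
  Rx@0 = -916.4700 N
  Ry@0 = -434.0175 N
  Ry@2 = +1026.4775 N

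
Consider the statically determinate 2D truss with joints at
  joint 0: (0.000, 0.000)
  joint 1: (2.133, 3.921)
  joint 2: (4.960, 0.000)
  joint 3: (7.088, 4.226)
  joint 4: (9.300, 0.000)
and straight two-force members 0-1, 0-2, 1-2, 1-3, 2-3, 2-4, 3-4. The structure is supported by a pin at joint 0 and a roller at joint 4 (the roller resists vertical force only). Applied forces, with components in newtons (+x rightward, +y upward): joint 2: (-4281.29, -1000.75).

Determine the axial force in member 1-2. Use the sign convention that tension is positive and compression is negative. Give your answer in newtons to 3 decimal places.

N=5 nodes, M=7 members, R=3 reactions → 2N=10, M+R=10
member 0 (0-1): L=4.4636, (cx,cy)=(0.4779,0.8784)
member 1 (0-2): L=4.9600, (cx,cy)=(1.0000,0.0000)
member 2 (1-2): L=4.8339, (cx,cy)=(0.5848,-0.8112)
member 3 (1-3): L=4.9644, (cx,cy)=(0.9981,0.0614)
member 4 (2-3): L=4.7315, (cx,cy)=(0.4497,0.8932)
member 5 (2-4): L=4.3400, (cx,cy)=(1.0000,0.0000)
member 6 (3-4): L=4.7699, (cx,cy)=(0.4637,-0.8860)
solve A·x = −loads:
  F[0-1] = -531.6466 N (compression)
  F[0-2] = -4027.2358 N (compression)
  F[1-2] = +532.8187 N (tension)
  F[1-3] = -566.7349 N (compression)
  F[2-3] = +636.5658 N (tension)
  F[2-4] = +279.3701 N (tension)
  F[3-4] = -602.4275 N (compression)
  Rx@0 = +4281.2900 N
  Ry@0 = +467.0167 N
  Ry@4 = +533.7333 N

532.819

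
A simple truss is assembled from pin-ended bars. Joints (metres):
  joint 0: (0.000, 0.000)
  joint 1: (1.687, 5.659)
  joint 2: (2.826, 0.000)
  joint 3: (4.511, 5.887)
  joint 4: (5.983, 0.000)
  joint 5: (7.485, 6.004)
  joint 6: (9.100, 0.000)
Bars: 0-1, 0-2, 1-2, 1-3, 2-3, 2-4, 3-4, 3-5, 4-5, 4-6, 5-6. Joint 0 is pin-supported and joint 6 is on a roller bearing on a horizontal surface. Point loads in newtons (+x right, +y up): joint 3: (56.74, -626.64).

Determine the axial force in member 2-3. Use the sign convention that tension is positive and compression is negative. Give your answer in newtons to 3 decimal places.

-278.989

N=7 nodes, M=11 members, R=3 reactions → 2N=14, M+R=14
member 0 (0-1): L=5.9051, (cx,cy)=(0.2857,0.9583)
member 1 (0-2): L=2.8260, (cx,cy)=(1.0000,0.0000)
member 2 (1-2): L=5.7725, (cx,cy)=(0.1973,-0.9803)
member 3 (1-3): L=2.8332, (cx,cy)=(0.9968,0.0805)
member 4 (2-3): L=6.1234, (cx,cy)=(0.2752,0.9614)
member 5 (2-4): L=3.1570, (cx,cy)=(1.0000,0.0000)
member 6 (3-4): L=6.0682, (cx,cy)=(0.2426,-0.9701)
member 7 (3-5): L=2.9763, (cx,cy)=(0.9992,0.0393)
member 8 (4-5): L=6.1890, (cx,cy)=(0.2427,0.9701)
member 9 (4-6): L=3.1170, (cx,cy)=(1.0000,0.0000)
member 10 (5-6): L=6.2174, (cx,cy)=(0.2598,-0.9657)
solve A·x = −loads:
  F[0-1] = -291.4456 N (compression)
  F[0-2] = +140.0017 N (tension)
  F[1-2] = +273.5973 N (tension)
  F[1-3] = -137.6932 N (compression)
  F[2-3] = -278.9889 N (compression)
  F[2-4] = +270.7571 N (tension)
  F[3-4] = -365.4195 N (compression)
  F[3-5] = -182.2566 N (compression)
  F[4-5] = +365.4301 N (tension)
  F[4-6] = +93.4303 N (tension)
  F[5-6] = -359.6872 N (compression)
  Rx@0 = -56.7400 N
  Ry@0 = +279.2992 N
  Ry@6 = +347.3408 N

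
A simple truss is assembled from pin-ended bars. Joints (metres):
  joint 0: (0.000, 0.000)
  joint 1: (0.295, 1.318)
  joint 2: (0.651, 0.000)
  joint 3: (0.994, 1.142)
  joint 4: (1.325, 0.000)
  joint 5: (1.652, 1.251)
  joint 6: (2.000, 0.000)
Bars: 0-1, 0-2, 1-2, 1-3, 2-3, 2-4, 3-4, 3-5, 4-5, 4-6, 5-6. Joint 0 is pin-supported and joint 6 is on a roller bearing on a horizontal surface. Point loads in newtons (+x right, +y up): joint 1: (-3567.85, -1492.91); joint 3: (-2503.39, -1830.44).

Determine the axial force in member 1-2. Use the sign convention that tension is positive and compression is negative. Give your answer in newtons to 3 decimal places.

N=7 nodes, M=11 members, R=3 reactions → 2N=14, M+R=14
member 0 (0-1): L=1.3506, (cx,cy)=(0.2184,0.9759)
member 1 (0-2): L=0.6510, (cx,cy)=(1.0000,0.0000)
member 2 (1-2): L=1.3652, (cx,cy)=(0.2608,-0.9654)
member 3 (1-3): L=0.7208, (cx,cy)=(0.9697,-0.2442)
member 4 (2-3): L=1.1924, (cx,cy)=(0.2877,0.9577)
member 5 (2-4): L=0.6740, (cx,cy)=(1.0000,0.0000)
member 6 (3-4): L=1.1890, (cx,cy)=(0.2784,-0.9605)
member 7 (3-5): L=0.6670, (cx,cy)=(0.9866,0.1634)
member 8 (4-5): L=1.2930, (cx,cy)=(0.2529,0.9675)
member 9 (4-6): L=0.6750, (cx,cy)=(1.0000,0.0000)
member 10 (5-6): L=1.2985, (cx,cy)=(0.2680,-0.9634)
solve A·x = −loads:
  F[0-1] = -6121.8792 N (compression)
  F[0-2] = -4734.1008 N (compression)
  F[1-2] = +4356.2144 N (tension)
  F[1-3] = +1128.9479 N (tension)
  F[2-3] = -4391.0982 N (compression)
  F[2-4] = -2335.0440 N (compression)
  F[3-4] = +3017.6528 N (tension)
  F[3-5] = +1515.3484 N (tension)
  F[4-5] = -2995.7436 N (compression)
  F[4-6] = -737.3694 N (compression)
  F[5-6] = +2751.3649 N (tension)
  Rx@0 = +6071.2400 N
  Ry@0 = +5974.0659 N
  Ry@6 = -2650.7159 N

4356.214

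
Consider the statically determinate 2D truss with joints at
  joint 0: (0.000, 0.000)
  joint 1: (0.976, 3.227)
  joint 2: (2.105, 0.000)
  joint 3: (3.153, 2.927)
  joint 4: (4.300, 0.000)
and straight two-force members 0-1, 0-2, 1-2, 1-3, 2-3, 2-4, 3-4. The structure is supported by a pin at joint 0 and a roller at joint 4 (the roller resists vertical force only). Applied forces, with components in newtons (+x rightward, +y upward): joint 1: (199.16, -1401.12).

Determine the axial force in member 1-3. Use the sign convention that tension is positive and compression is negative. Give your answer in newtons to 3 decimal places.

N=5 nodes, M=7 members, R=3 reactions → 2N=10, M+R=10
member 0 (0-1): L=3.3714, (cx,cy)=(0.2895,0.9572)
member 1 (0-2): L=2.1050, (cx,cy)=(1.0000,0.0000)
member 2 (1-2): L=3.4188, (cx,cy)=(0.3302,-0.9439)
member 3 (1-3): L=2.1976, (cx,cy)=(0.9906,-0.1365)
member 4 (2-3): L=3.1090, (cx,cy)=(0.3371,0.9415)
member 5 (2-4): L=2.1950, (cx,cy)=(1.0000,0.0000)
member 6 (3-4): L=3.1437, (cx,cy)=(0.3649,-0.9311)
solve A·x = −loads:
  F[0-1] = -975.4035 N (compression)
  F[0-2] = +481.5363 N (tension)
  F[1-2] = -446.4939 N (compression)
  F[1-3] = -337.2465 N (compression)
  F[2-3] = +447.6450 N (tension)
  F[2-4] = +183.1925 N (tension)
  F[3-4] = -502.0967 N (compression)
  Rx@0 = -199.1600 N
  Ry@0 = +933.6357 N
  Ry@4 = +467.4843 N

-337.247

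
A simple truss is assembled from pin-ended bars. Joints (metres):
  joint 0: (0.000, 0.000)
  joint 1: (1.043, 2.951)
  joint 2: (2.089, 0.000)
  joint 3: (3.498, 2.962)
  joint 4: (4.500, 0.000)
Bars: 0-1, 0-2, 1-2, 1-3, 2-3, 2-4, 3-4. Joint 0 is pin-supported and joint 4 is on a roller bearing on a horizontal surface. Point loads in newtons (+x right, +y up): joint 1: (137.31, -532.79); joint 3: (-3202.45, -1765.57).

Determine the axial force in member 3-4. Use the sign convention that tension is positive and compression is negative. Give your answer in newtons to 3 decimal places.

551.010

N=5 nodes, M=7 members, R=3 reactions → 2N=10, M+R=10
member 0 (0-1): L=3.1299, (cx,cy)=(0.3332,0.9428)
member 1 (0-2): L=2.0890, (cx,cy)=(1.0000,0.0000)
member 2 (1-2): L=3.1309, (cx,cy)=(0.3341,-0.9425)
member 3 (1-3): L=2.4550, (cx,cy)=(1.0000,0.0045)
member 4 (2-3): L=3.2800, (cx,cy)=(0.4296,0.9030)
member 5 (2-4): L=2.4110, (cx,cy)=(1.0000,0.0000)
member 6 (3-4): L=3.1269, (cx,cy)=(0.3204,-0.9473)
solve A·x = −loads:
  F[0-1] = -2991.2873 N (compression)
  F[0-2] = -2068.3297 N (compression)
  F[1-2] = +2417.7431 N (tension)
  F[1-3] = -1941.8824 N (compression)
  F[2-3] = -2523.5151 N (compression)
  F[2-4] = -176.5690 N (compression)
  F[3-4] = +551.0102 N (tension)
  Rx@0 = +3065.1400 N
  Ry@0 = +2820.3136 N
  Ry@4 = -521.9536 N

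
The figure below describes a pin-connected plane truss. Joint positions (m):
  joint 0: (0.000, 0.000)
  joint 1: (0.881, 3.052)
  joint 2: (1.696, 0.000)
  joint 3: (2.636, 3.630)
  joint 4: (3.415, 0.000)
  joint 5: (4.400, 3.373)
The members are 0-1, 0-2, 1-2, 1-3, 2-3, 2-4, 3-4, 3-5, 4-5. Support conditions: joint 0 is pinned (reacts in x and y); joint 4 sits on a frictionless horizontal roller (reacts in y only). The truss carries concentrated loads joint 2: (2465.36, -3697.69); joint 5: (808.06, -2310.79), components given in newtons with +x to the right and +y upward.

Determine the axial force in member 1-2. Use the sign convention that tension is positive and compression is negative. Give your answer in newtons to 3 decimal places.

341.499

N=6 nodes, M=9 members, R=3 reactions → 2N=12, M+R=12
member 0 (0-1): L=3.1766, (cx,cy)=(0.2773,0.9608)
member 1 (0-2): L=1.6960, (cx,cy)=(1.0000,0.0000)
member 2 (1-2): L=3.1589, (cx,cy)=(0.2580,-0.9661)
member 3 (1-3): L=1.8477, (cx,cy)=(0.9498,0.3128)
member 4 (2-3): L=3.7497, (cx,cy)=(0.2507,0.9681)
member 5 (2-4): L=1.7190, (cx,cy)=(1.0000,0.0000)
member 6 (3-4): L=3.7126, (cx,cy)=(0.2098,-0.9777)
member 7 (3-5): L=1.7826, (cx,cy)=(0.9896,-0.1442)
member 8 (4-5): L=3.5139, (cx,cy)=(0.2803,0.9599)
solve A·x = −loads:
  F[0-1] = -412.8618 N (compression)
  F[0-2] = +3387.9229 N (tension)
  F[1-2] = +341.4992 N (tension)
  F[1-3] = -213.3143 N (compression)
  F[2-3] = +3478.8353 N (tension)
  F[2-4] = +138.5788 N (tension)
  F[3-4] = -3588.1230 N (compression)
  F[3-5] = +1437.3696 N (tension)
  F[4-5] = -2191.4247 N (compression)
  Rx@0 = -3273.4200 N
  Ry@0 = +396.6661 N
  Ry@4 = +5611.8139 N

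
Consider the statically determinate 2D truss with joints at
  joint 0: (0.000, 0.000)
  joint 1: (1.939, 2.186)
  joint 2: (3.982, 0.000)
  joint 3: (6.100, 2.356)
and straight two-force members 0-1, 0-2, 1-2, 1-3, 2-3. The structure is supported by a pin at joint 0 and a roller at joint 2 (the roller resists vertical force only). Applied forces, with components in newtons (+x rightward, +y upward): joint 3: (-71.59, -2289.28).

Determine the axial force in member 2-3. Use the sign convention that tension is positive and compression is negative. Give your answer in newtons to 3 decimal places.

N=4 nodes, M=5 members, R=3 reactions → 2N=8, M+R=8
member 0 (0-1): L=2.9220, (cx,cy)=(0.6636,0.7481)
member 1 (0-2): L=3.9820, (cx,cy)=(1.0000,0.0000)
member 2 (1-2): L=2.9921, (cx,cy)=(0.6828,-0.7306)
member 3 (1-3): L=4.1645, (cx,cy)=(0.9992,0.0408)
member 4 (2-3): L=3.1681, (cx,cy)=(0.6685,0.7437)
solve A·x = −loads:
  F[0-1] = +1571.0256 N (tension)
  F[0-2] = -1114.0873 N (compression)
  F[1-2] = -1493.3559 N (compression)
  F[1-3] = +2063.8905 N (tension)
  F[2-3] = -3191.6426 N (compression)
  Rx@0 = +71.5900 N
  Ry@0 = -1175.2961 N
  Ry@2 = +3464.5761 N

-3191.643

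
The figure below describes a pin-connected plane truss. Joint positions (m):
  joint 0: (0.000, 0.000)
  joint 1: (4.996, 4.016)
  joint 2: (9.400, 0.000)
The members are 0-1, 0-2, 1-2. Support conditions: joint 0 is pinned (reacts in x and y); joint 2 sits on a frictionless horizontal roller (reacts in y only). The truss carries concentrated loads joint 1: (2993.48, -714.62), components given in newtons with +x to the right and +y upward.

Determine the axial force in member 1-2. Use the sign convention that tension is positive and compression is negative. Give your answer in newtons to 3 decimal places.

N=3 nodes, M=3 members, R=3 reactions → 2N=6, M+R=6
member 0 (0-1): L=6.4100, (cx,cy)=(0.7794,0.6265)
member 1 (0-2): L=9.4000, (cx,cy)=(1.0000,0.0000)
member 2 (1-2): L=5.9602, (cx,cy)=(0.7389,-0.6738)
solve A·x = −loads:
  F[0-1] = +1506.9110 N (tension)
  F[0-2] = +1818.9852 N (tension)
  F[1-2] = -2461.7252 N (compression)
  Rx@0 = -2993.4800 N
  Ry@0 = -944.1095 N
  Ry@2 = +1658.7295 N

-2461.725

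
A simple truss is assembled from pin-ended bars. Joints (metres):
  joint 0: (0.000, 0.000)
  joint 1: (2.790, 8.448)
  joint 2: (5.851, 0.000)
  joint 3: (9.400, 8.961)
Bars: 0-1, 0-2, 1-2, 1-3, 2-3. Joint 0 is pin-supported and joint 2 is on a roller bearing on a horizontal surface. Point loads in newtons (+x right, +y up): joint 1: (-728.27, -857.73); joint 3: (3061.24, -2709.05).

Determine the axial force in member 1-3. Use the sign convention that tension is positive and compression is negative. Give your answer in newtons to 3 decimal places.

4278.087

N=4 nodes, M=5 members, R=3 reactions → 2N=8, M+R=8
member 0 (0-1): L=8.8968, (cx,cy)=(0.3136,0.9496)
member 1 (0-2): L=5.8510, (cx,cy)=(1.0000,0.0000)
member 2 (1-2): L=8.9855, (cx,cy)=(0.3407,-0.9402)
member 3 (1-3): L=6.6299, (cx,cy)=(0.9970,0.0774)
member 4 (2-3): L=9.6382, (cx,cy)=(0.3682,0.9297)
solve A·x = −loads:
  F[0-1] = +5088.0120 N (tension)
  F[0-2] = +737.3878 N (tension)
  F[1-2] = -5698.9350 N (compression)
  F[1-3] = +4278.0866 N (tension)
  F[2-3] = -3269.8203 N (compression)
  Rx@0 = -2332.9700 N
  Ry@0 = -4831.3542 N
  Ry@2 = +8398.1342 N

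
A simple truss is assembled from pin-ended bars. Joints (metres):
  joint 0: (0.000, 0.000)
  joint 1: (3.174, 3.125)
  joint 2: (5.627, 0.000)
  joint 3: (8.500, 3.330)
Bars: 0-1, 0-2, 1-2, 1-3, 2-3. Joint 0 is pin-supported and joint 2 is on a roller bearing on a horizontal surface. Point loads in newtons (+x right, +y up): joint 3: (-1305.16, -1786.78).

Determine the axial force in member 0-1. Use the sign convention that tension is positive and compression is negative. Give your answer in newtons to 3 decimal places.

199.410

N=4 nodes, M=5 members, R=3 reactions → 2N=8, M+R=8
member 0 (0-1): L=4.4542, (cx,cy)=(0.7126,0.7016)
member 1 (0-2): L=5.6270, (cx,cy)=(1.0000,0.0000)
member 2 (1-2): L=3.9728, (cx,cy)=(0.6175,-0.7866)
member 3 (1-3): L=5.3299, (cx,cy)=(0.9993,0.0385)
member 4 (2-3): L=4.3981, (cx,cy)=(0.6532,0.7572)
solve A·x = −loads:
  F[0-1] = +199.4104 N (tension)
  F[0-2] = -1447.2570 N (compression)
  F[1-2] = -165.8916 N (compression)
  F[1-3] = +244.7086 N (tension)
  F[2-3] = -2372.3063 N (compression)
  Rx@0 = +1305.1600 N
  Ry@0 = -139.9033 N
  Ry@2 = +1926.6833 N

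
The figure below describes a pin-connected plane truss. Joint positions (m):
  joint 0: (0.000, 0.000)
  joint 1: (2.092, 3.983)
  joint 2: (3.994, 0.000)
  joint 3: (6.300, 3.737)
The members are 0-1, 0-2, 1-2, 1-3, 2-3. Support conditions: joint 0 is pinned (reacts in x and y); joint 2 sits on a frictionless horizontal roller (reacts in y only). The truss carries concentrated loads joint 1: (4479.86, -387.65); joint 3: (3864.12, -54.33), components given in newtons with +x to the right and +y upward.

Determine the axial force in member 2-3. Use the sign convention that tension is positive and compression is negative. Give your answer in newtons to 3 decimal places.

194.583

N=4 nodes, M=5 members, R=3 reactions → 2N=8, M+R=8
member 0 (0-1): L=4.4990, (cx,cy)=(0.4650,0.8853)
member 1 (0-2): L=3.9940, (cx,cy)=(1.0000,0.0000)
member 2 (1-2): L=4.4138, (cx,cy)=(0.4309,-0.9024)
member 3 (1-3): L=4.2152, (cx,cy)=(0.9983,-0.0584)
member 4 (2-3): L=4.3912, (cx,cy)=(0.5251,0.8510)
solve A·x = −loads:
  F[0-1] = +8957.0136 N (tension)
  F[0-2] = +4179.0128 N (tension)
  F[1-2] = -9460.7954 N (compression)
  F[1-3] = +3768.3599 N (tension)
  F[2-3] = +194.5827 N (tension)
  Rx@0 = -8343.9800 N
  Ry@0 = -7929.7630 N
  Ry@2 = +8371.7430 N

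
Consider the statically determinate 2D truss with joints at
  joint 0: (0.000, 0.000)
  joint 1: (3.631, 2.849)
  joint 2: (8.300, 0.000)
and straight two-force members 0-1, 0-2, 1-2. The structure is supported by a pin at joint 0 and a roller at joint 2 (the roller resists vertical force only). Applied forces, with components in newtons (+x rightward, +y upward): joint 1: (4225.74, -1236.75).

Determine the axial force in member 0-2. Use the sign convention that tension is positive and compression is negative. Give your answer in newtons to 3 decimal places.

3263.775

N=3 nodes, M=3 members, R=3 reactions → 2N=6, M+R=6
member 0 (0-1): L=4.6153, (cx,cy)=(0.7867,0.6173)
member 1 (0-2): L=8.3000, (cx,cy)=(1.0000,0.0000)
member 2 (1-2): L=5.4696, (cx,cy)=(0.8536,-0.5209)
solve A·x = −loads:
  F[0-1] = +1222.7358 N (tension)
  F[0-2] = +3263.7750 N (tension)
  F[1-2] = -3823.4087 N (compression)
  Rx@0 = -4225.7400 N
  Ry@0 = -754.7889 N
  Ry@2 = +1991.5389 N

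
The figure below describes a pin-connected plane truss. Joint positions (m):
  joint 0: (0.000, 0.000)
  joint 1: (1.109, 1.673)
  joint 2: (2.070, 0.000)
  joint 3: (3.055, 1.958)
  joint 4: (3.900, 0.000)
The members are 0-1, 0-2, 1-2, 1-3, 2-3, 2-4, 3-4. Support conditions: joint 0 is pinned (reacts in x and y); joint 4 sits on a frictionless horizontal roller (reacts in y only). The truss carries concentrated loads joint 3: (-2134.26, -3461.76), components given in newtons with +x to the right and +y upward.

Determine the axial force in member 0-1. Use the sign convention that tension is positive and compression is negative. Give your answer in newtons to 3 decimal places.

N=5 nodes, M=7 members, R=3 reactions → 2N=10, M+R=10
member 0 (0-1): L=2.0072, (cx,cy)=(0.5525,0.8335)
member 1 (0-2): L=2.0700, (cx,cy)=(1.0000,0.0000)
member 2 (1-2): L=1.9294, (cx,cy)=(0.4981,-0.8671)
member 3 (1-3): L=1.9668, (cx,cy)=(0.9894,0.1449)
member 4 (2-3): L=2.1918, (cx,cy)=(0.4494,0.8933)
member 5 (2-4): L=1.8300, (cx,cy)=(1.0000,0.0000)
member 6 (3-4): L=2.1326, (cx,cy)=(0.3962,-0.9181)
solve A·x = −loads:
  F[0-1] = -2185.4203 N (compression)
  F[0-2] = -926.7851 N (compression)
  F[1-2] = +1749.5636 N (tension)
  F[1-3] = -2101.0943 N (compression)
  F[2-3] = -1698.2419 N (compression)
  F[2-4] = +707.8511 N (tension)
  F[3-4] = -1786.4273 N (compression)
  Rx@0 = +2134.2600 N
  Ry@0 = +1821.5560 N
  Ry@4 = +1640.2040 N

-2185.420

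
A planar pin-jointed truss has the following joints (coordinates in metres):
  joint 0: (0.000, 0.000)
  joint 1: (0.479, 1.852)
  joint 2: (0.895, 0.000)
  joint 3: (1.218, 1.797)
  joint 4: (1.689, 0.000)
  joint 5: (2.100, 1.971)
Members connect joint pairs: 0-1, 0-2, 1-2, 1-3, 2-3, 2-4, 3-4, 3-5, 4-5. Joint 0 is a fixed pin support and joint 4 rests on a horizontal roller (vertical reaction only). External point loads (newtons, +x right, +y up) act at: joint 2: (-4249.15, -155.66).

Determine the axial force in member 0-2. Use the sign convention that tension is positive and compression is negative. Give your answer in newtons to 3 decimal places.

N=6 nodes, M=9 members, R=3 reactions → 2N=12, M+R=12
member 0 (0-1): L=1.9129, (cx,cy)=(0.2504,0.9681)
member 1 (0-2): L=0.8950, (cx,cy)=(1.0000,0.0000)
member 2 (1-2): L=1.8981, (cx,cy)=(0.2192,-0.9757)
member 3 (1-3): L=0.7410, (cx,cy)=(0.9972,-0.0742)
member 4 (2-3): L=1.8258, (cx,cy)=(0.1769,0.9842)
member 5 (2-4): L=0.7940, (cx,cy)=(1.0000,0.0000)
member 6 (3-4): L=1.8577, (cx,cy)=(0.2535,-0.9673)
member 7 (3-5): L=0.8990, (cx,cy)=(0.9811,0.1935)
member 8 (4-5): L=2.0134, (cx,cy)=(0.2041,0.9789)
solve A·x = −loads:
  F[0-1] = -75.5838 N (compression)
  F[0-2] = -4230.2238 N (compression)
  F[1-2] = +77.7425 N (tension)
  F[1-3] = -36.0638 N (compression)
  F[2-3] = +81.0865 N (tension)
  F[2-4] = +21.6194 N (tension)
  F[3-4] = -85.2703 N (compression)
  F[3-5] = -0.0000 N (compression)
  F[4-5] = -0.0000 N (compression)
  Rx@0 = +4249.1500 N
  Ry@0 = +73.1759 N
  Ry@4 = +82.4841 N

-4230.224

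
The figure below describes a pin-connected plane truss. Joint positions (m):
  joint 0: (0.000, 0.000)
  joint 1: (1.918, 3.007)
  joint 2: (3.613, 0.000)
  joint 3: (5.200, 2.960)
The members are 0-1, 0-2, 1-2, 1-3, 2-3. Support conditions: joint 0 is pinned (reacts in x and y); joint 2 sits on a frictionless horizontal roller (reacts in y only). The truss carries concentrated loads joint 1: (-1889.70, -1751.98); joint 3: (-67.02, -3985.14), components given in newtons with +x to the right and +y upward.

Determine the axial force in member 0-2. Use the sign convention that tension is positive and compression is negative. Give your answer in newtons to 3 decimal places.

-1510.794

N=4 nodes, M=5 members, R=3 reactions → 2N=8, M+R=8
member 0 (0-1): L=3.5666, (cx,cy)=(0.5378,0.8431)
member 1 (0-2): L=3.6130, (cx,cy)=(1.0000,0.0000)
member 2 (1-2): L=3.4518, (cx,cy)=(0.4910,-0.8711)
member 3 (1-3): L=3.2823, (cx,cy)=(0.9999,-0.0143)
member 4 (2-3): L=3.3586, (cx,cy)=(0.4725,0.8813)
solve A·x = −loads:
  F[0-1] = -829.2220 N (compression)
  F[0-2] = -1510.7941 N (compression)
  F[1-2] = -1242.3790 N (compression)
  F[1-3] = +2054.0488 N (tension)
  F[2-3] = -4488.4098 N (compression)
  Rx@0 = +1956.7200 N
  Ry@0 = +699.1132 N
  Ry@2 = +5038.0068 N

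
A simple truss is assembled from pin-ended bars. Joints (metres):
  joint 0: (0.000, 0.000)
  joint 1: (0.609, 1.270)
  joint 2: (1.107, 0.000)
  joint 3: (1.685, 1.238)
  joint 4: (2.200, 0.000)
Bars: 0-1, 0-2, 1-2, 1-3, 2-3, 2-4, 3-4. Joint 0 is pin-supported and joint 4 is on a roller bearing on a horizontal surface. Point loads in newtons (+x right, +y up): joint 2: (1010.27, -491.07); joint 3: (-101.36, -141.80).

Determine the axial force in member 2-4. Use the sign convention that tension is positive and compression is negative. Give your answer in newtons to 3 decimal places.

N=5 nodes, M=7 members, R=3 reactions → 2N=10, M+R=10
member 0 (0-1): L=1.4085, (cx,cy)=(0.4324,0.9017)
member 1 (0-2): L=1.1070, (cx,cy)=(1.0000,0.0000)
member 2 (1-2): L=1.3641, (cx,cy)=(0.3651,-0.9310)
member 3 (1-3): L=1.0765, (cx,cy)=(0.9996,-0.0297)
member 4 (2-3): L=1.3663, (cx,cy)=(0.4230,0.9061)
member 5 (2-4): L=1.0930, (cx,cy)=(1.0000,0.0000)
member 6 (3-4): L=1.3408, (cx,cy)=(0.3841,-0.9233)
solve A·x = −loads:
  F[0-1] = -370.6428 N (compression)
  F[0-2] = +1069.1703 N (tension)
  F[1-2] = +368.3960 N (tension)
  F[1-3] = -294.8782 N (compression)
  F[2-3] = +163.4458 N (tension)
  F[2-4] = +124.2429 N (tension)
  F[3-4] = -323.4769 N (compression)
  Rx@0 = -908.9100 N
  Ry@0 = +334.2046 N
  Ry@4 = +298.6654 N

124.243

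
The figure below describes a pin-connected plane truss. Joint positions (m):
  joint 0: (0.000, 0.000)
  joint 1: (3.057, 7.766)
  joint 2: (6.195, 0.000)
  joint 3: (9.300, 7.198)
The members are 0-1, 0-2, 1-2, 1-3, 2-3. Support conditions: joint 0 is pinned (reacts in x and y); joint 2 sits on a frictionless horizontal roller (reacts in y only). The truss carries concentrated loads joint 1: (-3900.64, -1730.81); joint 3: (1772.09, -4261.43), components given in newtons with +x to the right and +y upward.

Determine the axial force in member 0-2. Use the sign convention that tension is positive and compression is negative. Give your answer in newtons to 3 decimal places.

-1509.885

N=4 nodes, M=5 members, R=3 reactions → 2N=8, M+R=8
member 0 (0-1): L=8.3460, (cx,cy)=(0.3663,0.9305)
member 1 (0-2): L=6.1950, (cx,cy)=(1.0000,0.0000)
member 2 (1-2): L=8.3760, (cx,cy)=(0.3746,-0.9272)
member 3 (1-3): L=6.2688, (cx,cy)=(0.9959,-0.0906)
member 4 (2-3): L=7.8391, (cx,cy)=(0.3961,0.9182)
solve A·x = −loads:
  F[0-1] = -1689.0377 N (compression)
  F[0-2] = -1509.8851 N (compression)
  F[1-2] = -512.5545 N (compression)
  F[1-3] = +3488.3476 N (tension)
  F[2-3] = -4296.7838 N (compression)
  Rx@0 = +2128.5500 N
  Ry@0 = +1571.6559 N
  Ry@2 = +4420.5841 N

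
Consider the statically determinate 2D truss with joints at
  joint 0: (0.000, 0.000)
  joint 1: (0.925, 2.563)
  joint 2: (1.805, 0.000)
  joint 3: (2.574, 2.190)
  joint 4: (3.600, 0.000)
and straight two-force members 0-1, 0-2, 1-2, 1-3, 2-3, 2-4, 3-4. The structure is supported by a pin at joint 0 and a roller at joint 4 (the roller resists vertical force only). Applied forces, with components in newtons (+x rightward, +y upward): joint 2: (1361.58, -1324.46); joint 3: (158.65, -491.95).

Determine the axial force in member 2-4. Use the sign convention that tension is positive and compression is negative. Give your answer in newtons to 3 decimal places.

521.117

N=5 nodes, M=7 members, R=3 reactions → 2N=10, M+R=10
member 0 (0-1): L=2.7248, (cx,cy)=(0.3395,0.9406)
member 1 (0-2): L=1.8050, (cx,cy)=(1.0000,0.0000)
member 2 (1-2): L=2.7099, (cx,cy)=(0.3247,-0.9458)
member 3 (1-3): L=1.6907, (cx,cy)=(0.9754,-0.2206)
member 4 (2-3): L=2.3211, (cx,cy)=(0.3313,0.9435)
member 5 (2-4): L=1.7950, (cx,cy)=(1.0000,0.0000)
member 6 (3-4): L=2.4184, (cx,cy)=(0.4242,-0.9055)
solve A·x = −loads:
  F[0-1] = -748.5353 N (compression)
  F[0-2] = +1774.3376 N (tension)
  F[1-2] = +873.0031 N (tension)
  F[1-3] = -551.1880 N (compression)
  F[2-3] = +528.6263 N (tension)
  F[2-4] = +521.1170 N (tension)
  F[3-4] = -1228.3451 N (compression)
  Rx@0 = -1520.2300 N
  Ry@0 = +704.0841 N
  Ry@4 = +1112.3259 N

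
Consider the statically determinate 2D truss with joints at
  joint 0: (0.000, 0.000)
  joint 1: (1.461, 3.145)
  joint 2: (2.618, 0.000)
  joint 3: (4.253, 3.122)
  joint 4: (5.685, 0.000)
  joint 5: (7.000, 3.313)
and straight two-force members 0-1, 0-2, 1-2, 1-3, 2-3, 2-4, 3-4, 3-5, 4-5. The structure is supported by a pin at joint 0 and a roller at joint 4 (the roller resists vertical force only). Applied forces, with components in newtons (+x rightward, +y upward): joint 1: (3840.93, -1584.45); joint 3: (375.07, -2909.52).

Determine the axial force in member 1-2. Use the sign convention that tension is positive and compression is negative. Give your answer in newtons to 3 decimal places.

-2110.907

N=6 nodes, M=9 members, R=3 reactions → 2N=12, M+R=12
member 0 (0-1): L=3.4678, (cx,cy)=(0.4213,0.9069)
member 1 (0-2): L=2.6180, (cx,cy)=(1.0000,0.0000)
member 2 (1-2): L=3.3511, (cx,cy)=(0.3453,-0.9385)
member 3 (1-3): L=2.7921, (cx,cy)=(1.0000,-0.0082)
member 4 (2-3): L=3.5242, (cx,cy)=(0.4639,0.8859)
member 5 (2-4): L=3.0670, (cx,cy)=(1.0000,0.0000)
member 6 (3-4): L=3.4348, (cx,cy)=(0.4169,-0.9089)
member 7 (3-5): L=2.7536, (cx,cy)=(0.9976,0.0694)
member 8 (4-5): L=3.5644, (cx,cy)=(0.3689,0.9295)
solve A·x = −loads:
  F[0-1] = +463.8522 N (tension)
  F[0-2] = +4020.5762 N (tension)
  F[1-2] = -2110.9070 N (compression)
  F[1-3] = -2916.7875 N (compression)
  F[2-3] = +2236.3305 N (tension)
  F[2-4] = +2254.2515 N (tension)
  F[3-4] = -5406.9767 N (compression)
  F[3-5] = -0.0000 N (compression)
  F[4-5] = +0.0000 N (tension)
  Rx@0 = -4216.0000 N
  Ry@0 = -420.6762 N
  Ry@4 = +4914.6462 N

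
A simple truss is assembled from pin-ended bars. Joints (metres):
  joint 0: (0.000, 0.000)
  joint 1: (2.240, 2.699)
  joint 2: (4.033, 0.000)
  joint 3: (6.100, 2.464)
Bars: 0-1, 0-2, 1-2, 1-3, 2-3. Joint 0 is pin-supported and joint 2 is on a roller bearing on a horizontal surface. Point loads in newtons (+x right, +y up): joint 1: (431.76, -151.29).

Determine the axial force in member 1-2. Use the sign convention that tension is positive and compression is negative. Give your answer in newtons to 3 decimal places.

N=4 nodes, M=5 members, R=3 reactions → 2N=8, M+R=8
member 0 (0-1): L=3.5074, (cx,cy)=(0.6386,0.7695)
member 1 (0-2): L=4.0330, (cx,cy)=(1.0000,0.0000)
member 2 (1-2): L=3.2403, (cx,cy)=(0.5533,-0.8330)
member 3 (1-3): L=3.8671, (cx,cy)=(0.9982,-0.0608)
member 4 (2-3): L=3.2162, (cx,cy)=(0.6427,0.7661)
solve A·x = −loads:
  F[0-1] = +288.0883 N (tension)
  F[0-2] = +247.7751 N (tension)
  F[1-2] = -447.7758 N (compression)
  F[1-3] = -0.0000 N (tension)
  F[2-3] = +0.0000 N (tension)
  Rx@0 = -431.7600 N
  Ry@0 = -221.6854 N
  Ry@2 = +372.9754 N

-447.776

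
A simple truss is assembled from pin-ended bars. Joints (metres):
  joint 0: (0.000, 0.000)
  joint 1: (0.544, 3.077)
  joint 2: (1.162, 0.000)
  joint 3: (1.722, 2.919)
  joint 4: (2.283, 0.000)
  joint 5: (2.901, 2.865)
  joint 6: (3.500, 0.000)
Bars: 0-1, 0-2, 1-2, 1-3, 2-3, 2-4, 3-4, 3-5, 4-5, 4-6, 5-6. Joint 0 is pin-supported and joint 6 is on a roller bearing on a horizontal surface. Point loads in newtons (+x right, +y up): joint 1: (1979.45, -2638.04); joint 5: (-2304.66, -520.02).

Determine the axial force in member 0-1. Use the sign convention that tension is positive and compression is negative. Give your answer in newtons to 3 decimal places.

N=7 nodes, M=11 members, R=3 reactions → 2N=14, M+R=14
member 0 (0-1): L=3.1247, (cx,cy)=(0.1741,0.9847)
member 1 (0-2): L=1.1620, (cx,cy)=(1.0000,0.0000)
member 2 (1-2): L=3.1384, (cx,cy)=(0.1969,-0.9804)
member 3 (1-3): L=1.1885, (cx,cy)=(0.9911,-0.1329)
member 4 (2-3): L=2.9722, (cx,cy)=(0.1884,0.9821)
member 5 (2-4): L=1.1210, (cx,cy)=(1.0000,0.0000)
member 6 (3-4): L=2.9724, (cx,cy)=(0.1887,-0.9820)
member 7 (3-5): L=1.1802, (cx,cy)=(0.9990,-0.0458)
member 8 (4-5): L=2.9309, (cx,cy)=(0.2109,0.9775)
member 9 (4-6): L=1.2170, (cx,cy)=(1.0000,0.0000)
member 10 (5-6): L=2.9269, (cx,cy)=(0.2047,-0.9788)
solve A·x = −loads:
  F[0-1] = -2501.5218 N (compression)
  F[0-2] = +110.2942 N (tension)
  F[1-2] = +156.3796 N (tension)
  F[1-3] = -2467.6483 N (compression)
  F[2-3] = -156.1138 N (compression)
  F[2-4] = +170.5008 N (tension)
  F[3-4] = -63.0311 N (compression)
  F[3-5] = -2465.8469 N (compression)
  F[4-5] = +63.3220 N (tension)
  F[4-6] = +145.2527 N (tension)
  F[5-6] = -709.7615 N (compression)
  Rx@0 = +325.2100 N
  Ry@0 = +2463.3204 N
  Ry@6 = +694.7396 N

-2501.522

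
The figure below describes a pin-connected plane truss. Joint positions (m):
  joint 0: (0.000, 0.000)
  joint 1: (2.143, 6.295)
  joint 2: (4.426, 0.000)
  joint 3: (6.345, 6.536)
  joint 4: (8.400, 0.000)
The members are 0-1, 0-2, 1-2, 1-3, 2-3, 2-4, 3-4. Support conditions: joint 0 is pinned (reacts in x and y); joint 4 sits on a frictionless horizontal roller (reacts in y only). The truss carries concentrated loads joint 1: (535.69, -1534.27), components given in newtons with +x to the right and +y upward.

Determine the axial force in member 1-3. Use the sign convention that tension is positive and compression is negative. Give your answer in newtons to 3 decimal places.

-491.141

N=5 nodes, M=7 members, R=3 reactions → 2N=10, M+R=10
member 0 (0-1): L=6.6498, (cx,cy)=(0.3223,0.9466)
member 1 (0-2): L=4.4260, (cx,cy)=(1.0000,0.0000)
member 2 (1-2): L=6.6962, (cx,cy)=(0.3409,-0.9401)
member 3 (1-3): L=4.2089, (cx,cy)=(0.9984,0.0573)
member 4 (2-3): L=6.8119, (cx,cy)=(0.2817,0.9595)
member 5 (2-4): L=3.9740, (cx,cy)=(1.0000,0.0000)
member 6 (3-4): L=6.8514, (cx,cy)=(0.2999,-0.9540)
solve A·x = −loads:
  F[0-1] = -783.1835 N (compression)
  F[0-2] = +788.0839 N (tension)
  F[1-2] = -873.3173 N (compression)
  F[1-3] = -491.1413 N (compression)
  F[2-3] = +855.6476 N (tension)
  F[2-4] = +249.2883 N (tension)
  F[3-4] = -831.1364 N (compression)
  Rx@0 = -535.6900 N
  Ry@0 = +741.3999 N
  Ry@4 = +792.8701 N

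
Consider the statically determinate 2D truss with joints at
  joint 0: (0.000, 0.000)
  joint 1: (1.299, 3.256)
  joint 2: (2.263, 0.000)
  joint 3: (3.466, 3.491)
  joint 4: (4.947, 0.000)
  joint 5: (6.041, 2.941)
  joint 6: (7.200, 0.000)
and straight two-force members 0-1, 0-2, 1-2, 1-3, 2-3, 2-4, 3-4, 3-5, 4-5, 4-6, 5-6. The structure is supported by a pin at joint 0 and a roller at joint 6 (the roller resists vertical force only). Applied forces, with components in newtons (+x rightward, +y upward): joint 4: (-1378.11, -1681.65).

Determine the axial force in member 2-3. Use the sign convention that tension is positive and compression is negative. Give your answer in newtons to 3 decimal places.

N=7 nodes, M=11 members, R=3 reactions → 2N=14, M+R=14
member 0 (0-1): L=3.5056, (cx,cy)=(0.3706,0.9288)
member 1 (0-2): L=2.2630, (cx,cy)=(1.0000,0.0000)
member 2 (1-2): L=3.3957, (cx,cy)=(0.2839,-0.9589)
member 3 (1-3): L=2.1797, (cx,cy)=(0.9942,0.1078)
member 4 (2-3): L=3.6925, (cx,cy)=(0.3258,0.9454)
member 5 (2-4): L=2.6840, (cx,cy)=(1.0000,0.0000)
member 6 (3-4): L=3.7922, (cx,cy)=(0.3905,-0.9206)
member 7 (3-5): L=2.6331, (cx,cy)=(0.9779,-0.2089)
member 8 (4-5): L=3.1379, (cx,cy)=(0.3486,0.9373)
member 9 (4-6): L=2.2530, (cx,cy)=(1.0000,0.0000)
member 10 (5-6): L=3.1611, (cx,cy)=(0.3666,-0.9304)
solve A·x = −loads:
  F[0-1] = -566.5485 N (compression)
  F[0-2] = -1168.1730 N (compression)
  F[1-2] = +508.7182 N (tension)
  F[1-3] = -356.4335 N (compression)
  F[2-3] = -515.9383 N (compression)
  F[2-4] = -855.6621 N (compression)
  F[3-4] = +761.8631 N (tension)
  F[3-5] = -838.4843 N (compression)
  F[4-5] = +1045.9158 N (tension)
  F[4-6] = +455.3375 N (tension)
  F[5-6] = -1241.9176 N (compression)
  Rx@0 = +1378.1100 N
  Ry@0 = +526.2163 N
  Ry@6 = +1155.4337 N

-515.938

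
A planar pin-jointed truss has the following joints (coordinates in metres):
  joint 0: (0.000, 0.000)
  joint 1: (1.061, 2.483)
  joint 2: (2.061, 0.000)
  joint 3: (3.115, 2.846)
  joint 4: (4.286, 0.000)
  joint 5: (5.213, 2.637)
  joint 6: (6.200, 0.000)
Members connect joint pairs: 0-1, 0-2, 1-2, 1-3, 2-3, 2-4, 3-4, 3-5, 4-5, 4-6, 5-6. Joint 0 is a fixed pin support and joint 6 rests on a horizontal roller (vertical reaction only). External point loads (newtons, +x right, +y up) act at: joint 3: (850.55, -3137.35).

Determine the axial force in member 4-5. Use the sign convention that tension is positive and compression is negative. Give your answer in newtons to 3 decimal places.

N=7 nodes, M=11 members, R=3 reactions → 2N=14, M+R=14
member 0 (0-1): L=2.7002, (cx,cy)=(0.3929,0.9196)
member 1 (0-2): L=2.0610, (cx,cy)=(1.0000,0.0000)
member 2 (1-2): L=2.6768, (cx,cy)=(0.3736,-0.9276)
member 3 (1-3): L=2.0858, (cx,cy)=(0.9847,0.1740)
member 4 (2-3): L=3.0349, (cx,cy)=(0.3473,0.9378)
member 5 (2-4): L=2.2250, (cx,cy)=(1.0000,0.0000)
member 6 (3-4): L=3.0775, (cx,cy)=(0.3805,-0.9248)
member 7 (3-5): L=2.1084, (cx,cy)=(0.9951,-0.0991)
member 8 (4-5): L=2.7952, (cx,cy)=(0.3316,0.9434)
member 9 (4-6): L=1.9140, (cx,cy)=(1.0000,0.0000)
member 10 (5-6): L=2.8157, (cx,cy)=(0.3505,-0.9365)
solve A·x = −loads:
  F[0-1] = -1273.0515 N (compression)
  F[0-2] = +1350.7774 N (tension)
  F[1-2] = +1089.1992 N (tension)
  F[1-3] = -921.1873 N (compression)
  F[2-3] = -1077.4001 N (compression)
  F[2-4] = +2131.8534 N (tension)
  F[3-4] = -1978.0978 N (compression)
  F[3-5] = -1386.0045 N (compression)
  F[4-5] = +1939.0421 N (tension)
  F[4-6] = +736.1123 N (tension)
  F[5-6] = -2099.9408 N (compression)
  Rx@0 = -850.5500 N
  Ry@0 = +1170.6547 N
  Ry@6 = +1966.6952 N

1939.042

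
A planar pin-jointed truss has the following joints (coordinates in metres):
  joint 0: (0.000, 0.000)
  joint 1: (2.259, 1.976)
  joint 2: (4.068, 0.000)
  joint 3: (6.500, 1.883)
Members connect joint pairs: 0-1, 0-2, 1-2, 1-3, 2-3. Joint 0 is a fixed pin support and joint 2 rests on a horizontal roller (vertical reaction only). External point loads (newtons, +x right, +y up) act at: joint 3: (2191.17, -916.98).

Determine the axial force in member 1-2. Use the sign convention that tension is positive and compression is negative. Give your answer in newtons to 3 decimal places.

-2215.922

N=4 nodes, M=5 members, R=3 reactions → 2N=8, M+R=8
member 0 (0-1): L=3.0013, (cx,cy)=(0.7527,0.6584)
member 1 (0-2): L=4.0680, (cx,cy)=(1.0000,0.0000)
member 2 (1-2): L=2.6790, (cx,cy)=(0.6753,-0.7376)
member 3 (1-3): L=4.2420, (cx,cy)=(0.9998,-0.0219)
member 4 (2-3): L=3.0758, (cx,cy)=(0.7907,0.6122)
solve A·x = −loads:
  F[0-1] = +2373.1577 N (tension)
  F[0-2] = +404.9419 N (tension)
  F[1-2] = -2215.9223 N (compression)
  F[1-3] = +3283.3215 N (tension)
  F[2-3] = -1380.2512 N (compression)
  Rx@0 = -2191.1700 N
  Ry@0 = -1562.4554 N
  Ry@2 = +2479.4354 N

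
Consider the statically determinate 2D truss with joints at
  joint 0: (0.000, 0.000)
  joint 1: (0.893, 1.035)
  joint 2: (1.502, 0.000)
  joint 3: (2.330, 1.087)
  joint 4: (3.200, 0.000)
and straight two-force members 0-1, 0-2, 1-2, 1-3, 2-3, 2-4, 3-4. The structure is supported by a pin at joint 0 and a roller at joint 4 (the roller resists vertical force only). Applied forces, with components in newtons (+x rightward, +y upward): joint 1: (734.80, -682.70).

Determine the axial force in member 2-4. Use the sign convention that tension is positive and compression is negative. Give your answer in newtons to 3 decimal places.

342.700

N=5 nodes, M=7 members, R=3 reactions → 2N=10, M+R=10
member 0 (0-1): L=1.3670, (cx,cy)=(0.6533,0.7571)
member 1 (0-2): L=1.5020, (cx,cy)=(1.0000,0.0000)
member 2 (1-2): L=1.2009, (cx,cy)=(0.5071,-0.8619)
member 3 (1-3): L=1.4379, (cx,cy)=(0.9993,0.0362)
member 4 (2-3): L=1.3664, (cx,cy)=(0.6060,0.7955)
member 5 (2-4): L=1.6980, (cx,cy)=(1.0000,0.0000)
member 6 (3-4): L=1.3923, (cx,cy)=(0.6249,-0.7807)
solve A·x = −loads:
  F[0-1] = -336.1646 N (compression)
  F[0-2] = +954.4022 N (tension)
  F[1-2] = -525.6796 N (compression)
  F[1-3] = -688.2649 N (compression)
  F[2-3] = +569.5387 N (tension)
  F[2-4] = +342.6998 N (tension)
  F[3-4] = -548.4336 N (compression)
  Rx@0 = -734.8000 N
  Ry@0 = +254.5222 N
  Ry@4 = +428.1778 N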